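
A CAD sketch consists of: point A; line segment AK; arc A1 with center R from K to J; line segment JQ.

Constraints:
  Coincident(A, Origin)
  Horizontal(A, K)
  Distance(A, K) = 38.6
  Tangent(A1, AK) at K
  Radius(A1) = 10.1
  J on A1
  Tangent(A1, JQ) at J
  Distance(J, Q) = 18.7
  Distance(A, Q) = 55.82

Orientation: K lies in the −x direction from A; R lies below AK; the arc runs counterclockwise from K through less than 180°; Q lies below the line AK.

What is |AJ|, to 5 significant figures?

49.856

Checks: |RJ| = 10.10 ✓; ∠(RJ, JQ) = 90.00° ✓; |JQ| = 18.70 ✓; |AQ| = 55.82 ✓.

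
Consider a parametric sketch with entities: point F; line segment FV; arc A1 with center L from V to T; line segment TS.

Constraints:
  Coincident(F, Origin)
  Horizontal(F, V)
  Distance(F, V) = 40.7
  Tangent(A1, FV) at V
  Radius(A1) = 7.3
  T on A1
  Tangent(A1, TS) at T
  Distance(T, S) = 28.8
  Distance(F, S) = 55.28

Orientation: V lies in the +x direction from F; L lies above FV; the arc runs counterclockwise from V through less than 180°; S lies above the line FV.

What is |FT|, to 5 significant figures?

48.639

Checks: ∠(LV, VF) = 90.00° ✓; |LT| = 7.300 ✓; ∠(LT, TS) = 90.00° ✓; |TS| = 28.80 ✓; |FS| = 55.28 ✓.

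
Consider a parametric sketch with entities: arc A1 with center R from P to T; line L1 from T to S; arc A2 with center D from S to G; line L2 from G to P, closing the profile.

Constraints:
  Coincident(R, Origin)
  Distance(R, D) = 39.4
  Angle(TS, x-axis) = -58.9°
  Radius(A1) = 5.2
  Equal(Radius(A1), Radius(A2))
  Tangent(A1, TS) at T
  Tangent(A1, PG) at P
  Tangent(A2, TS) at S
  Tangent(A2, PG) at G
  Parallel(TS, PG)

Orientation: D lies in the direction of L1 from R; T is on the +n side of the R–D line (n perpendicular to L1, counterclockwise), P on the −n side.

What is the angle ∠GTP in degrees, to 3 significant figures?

75.2°

The slot axis is L1's direction at -58.9°, so u = (cos -58.9°, sin -58.9°) = (0.517, -0.856) and n = (−sin -58.9°, cos -58.9°) = (0.856, 0.517). R is at the origin and D lies 39.4 along u from R, so D = 39.4·u = (20.4, -33.7). Tangency of A1 to both parallel lines with radius 5.2 puts T and P at R ± 5.2·n: T = (4.45, 2.69), P = (-4.45, -2.69). Equal radii place S and G the same way about D: S = D + 5.2·n = (24.8, -31.1), G = D − 5.2·n = (15.9, -36.4). Then cos ∠GTP = TG·TP / (|TG||TP|), giving 75.2°.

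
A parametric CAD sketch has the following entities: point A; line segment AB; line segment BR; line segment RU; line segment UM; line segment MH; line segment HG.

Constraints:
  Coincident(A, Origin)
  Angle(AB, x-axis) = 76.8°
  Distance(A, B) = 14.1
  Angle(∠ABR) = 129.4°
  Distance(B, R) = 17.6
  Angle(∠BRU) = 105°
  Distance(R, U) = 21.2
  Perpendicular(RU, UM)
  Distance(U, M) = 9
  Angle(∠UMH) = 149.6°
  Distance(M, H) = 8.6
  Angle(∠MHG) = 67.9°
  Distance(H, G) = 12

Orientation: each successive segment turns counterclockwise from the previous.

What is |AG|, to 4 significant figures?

22.36

A is at the origin; AB runs at 76.8° with length 14.1, so B = (3.220, 13.73). ∠ABR = 129.4° gives BR at 127.4° from the x-axis; with |BR| = 17.6, R = (-7.470, 27.71). ∠BRU = 105.0° gives RU at -157.6° from the x-axis; with |RU| = 21.2, U = (-27.07, 19.63). RU ⟂ UM, so UM runs at -67.60°; with |UM| = 9.0, M = (-23.64, 11.31). ∠UMH = 149.6° gives MH at -37.20° from the x-axis; with |MH| = 8.6, H = (-16.79, 6.110). ∠MHG = 67.9° gives HG at 74.90° from the x-axis; with |HG| = 12.0, G = (-13.66, 17.70). Then |AG| = |G − A| = 22.36.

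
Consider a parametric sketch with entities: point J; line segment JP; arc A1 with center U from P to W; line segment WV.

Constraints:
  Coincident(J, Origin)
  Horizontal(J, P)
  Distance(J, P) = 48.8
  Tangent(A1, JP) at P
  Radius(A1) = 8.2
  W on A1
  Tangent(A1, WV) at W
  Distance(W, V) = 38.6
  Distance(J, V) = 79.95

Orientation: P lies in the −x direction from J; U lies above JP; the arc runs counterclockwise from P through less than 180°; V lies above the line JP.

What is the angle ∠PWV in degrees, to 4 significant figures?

114.9°

Checks: |UW| = 8.200 ✓; ∠(UW, WV) = 90.00° ✓; |WV| = 38.60 ✓; |JV| = 79.95 ✓.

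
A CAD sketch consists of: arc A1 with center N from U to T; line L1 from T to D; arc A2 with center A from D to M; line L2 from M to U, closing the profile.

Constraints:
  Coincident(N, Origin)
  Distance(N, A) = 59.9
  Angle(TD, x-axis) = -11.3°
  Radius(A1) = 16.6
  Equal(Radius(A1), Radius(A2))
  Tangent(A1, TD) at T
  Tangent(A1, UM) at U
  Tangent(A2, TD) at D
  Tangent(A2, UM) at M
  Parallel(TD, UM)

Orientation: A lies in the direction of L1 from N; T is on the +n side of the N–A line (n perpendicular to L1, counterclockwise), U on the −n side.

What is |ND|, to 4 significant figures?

62.16

Tangency of A1 to both parallel lines with radius 16.6 puts T and U at N ± 16.6·n: T = (3.253, 16.28), U = (-3.253, -16.28). Equal radii place D and M the same way about A: D = A + 16.6·n = (61.99, 4.541), M = A − 16.6·n = (55.49, -28.02). Then |ND| = |D − N| = 62.16.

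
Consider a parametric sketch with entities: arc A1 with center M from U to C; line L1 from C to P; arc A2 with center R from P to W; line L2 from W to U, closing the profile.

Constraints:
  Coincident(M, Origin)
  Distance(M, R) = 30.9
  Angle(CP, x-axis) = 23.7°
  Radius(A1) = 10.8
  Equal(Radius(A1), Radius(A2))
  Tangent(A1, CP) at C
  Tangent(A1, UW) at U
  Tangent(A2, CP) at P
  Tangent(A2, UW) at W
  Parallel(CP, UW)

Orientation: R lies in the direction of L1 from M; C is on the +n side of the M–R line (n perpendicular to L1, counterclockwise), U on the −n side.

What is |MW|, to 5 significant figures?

32.733

Tangency of A1 to both parallel lines with radius 10.8 puts C and U at M ± 10.8·n: C = (-4.3410, 9.8892), U = (4.3410, -9.8892). Equal radii place P and W the same way about R: P = R + 10.8·n = (23.953, 22.309), W = R − 10.8·n = (32.635, 2.5310). Then |MW| = |W − M| = 32.733.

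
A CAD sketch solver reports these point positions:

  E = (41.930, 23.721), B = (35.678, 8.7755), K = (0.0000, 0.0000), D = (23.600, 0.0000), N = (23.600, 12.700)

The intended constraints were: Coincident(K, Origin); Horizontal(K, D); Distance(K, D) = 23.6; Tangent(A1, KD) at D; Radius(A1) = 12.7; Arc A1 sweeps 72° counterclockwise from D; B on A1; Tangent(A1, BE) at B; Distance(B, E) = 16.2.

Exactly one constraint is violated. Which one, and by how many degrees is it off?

Tangent(A1, BE) at B — off by 4.70°.

K = (0.00, 0.00) ✓; K.y = 0.00, D.y = 0.00 ✓; |KD| = 23.60 ✓; ∠(ND, DK) = 90.00° ✓; |ND| = 12.70 ✓; bearing(N→B) − bearing(N→D) = 72.00° ✓; |NB| = 12.70 ✓; ∠(NB, BE) = 94.70° ✗; |BE| = 16.20 ✓.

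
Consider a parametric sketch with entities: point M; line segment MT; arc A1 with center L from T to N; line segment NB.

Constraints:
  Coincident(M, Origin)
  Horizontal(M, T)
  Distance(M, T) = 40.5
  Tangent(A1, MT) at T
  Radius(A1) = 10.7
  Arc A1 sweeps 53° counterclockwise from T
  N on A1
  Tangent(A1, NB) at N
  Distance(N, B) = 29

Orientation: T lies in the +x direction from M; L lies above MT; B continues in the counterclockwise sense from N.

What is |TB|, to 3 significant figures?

37.8

M is at the origin; MT is horizontal with |MT| = 40.5 and T on the +x side, so T = (40.5, 0.00). A1 meets MT tangentially, so LT is at right angles to MT, so L = T + (0, 10.7) = (40.5, 10.7). On A1, T sits at bearing -90° from L; a 53° counterclockwise sweep puts N at bearing -37°, so N = L + 10.7·(cos -37°, sin -37°) = (49.0, 4.26). The tangent condition forces LN to be normal to NB, so NB runs along (−sin -37°, cos -37°); with |NB| = 29.0, B = (66.5, 27.4). Then |TB| = |B − T| = 37.8.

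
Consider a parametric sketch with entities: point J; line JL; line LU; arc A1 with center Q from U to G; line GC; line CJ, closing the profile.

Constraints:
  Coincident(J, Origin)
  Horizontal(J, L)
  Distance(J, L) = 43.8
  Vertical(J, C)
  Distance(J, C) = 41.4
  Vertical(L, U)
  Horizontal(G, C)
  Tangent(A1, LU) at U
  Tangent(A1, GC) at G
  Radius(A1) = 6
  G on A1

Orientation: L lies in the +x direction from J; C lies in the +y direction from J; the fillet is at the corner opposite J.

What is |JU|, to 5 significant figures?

56.317

The virtual corner opposite J is at (43.800, 41.400). A1 meets LU tangentially, so QU is at right angles to LU and since A1 is tangent to GC there, QG ⟂ GC, with radius 6.0, so the center Q sits 6.0 in from both sides at Q = (37.800, 35.400). That places the tangent points at U = (43.800, 35.400) on LU and G = (37.800, 41.400) on GC. Then |JU| = |U − J| = 56.317.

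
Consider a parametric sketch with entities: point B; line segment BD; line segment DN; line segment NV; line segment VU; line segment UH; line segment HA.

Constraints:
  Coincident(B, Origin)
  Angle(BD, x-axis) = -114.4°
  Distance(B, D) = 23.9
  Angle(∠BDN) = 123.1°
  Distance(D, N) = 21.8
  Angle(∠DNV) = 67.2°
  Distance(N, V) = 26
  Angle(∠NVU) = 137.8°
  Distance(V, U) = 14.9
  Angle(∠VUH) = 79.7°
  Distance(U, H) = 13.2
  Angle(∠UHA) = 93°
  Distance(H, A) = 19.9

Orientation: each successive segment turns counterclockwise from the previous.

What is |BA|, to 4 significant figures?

28.22

∠VUH = 79.7° gives UH at -162.2° from the x-axis; with |UH| = 13.2, H = (2.128, -8.038). ∠UHA = 93.0° gives HA at -75.20° from the x-axis; with |HA| = 19.9, A = (7.212, -27.28). Then |BA| = |A − B| = 28.22.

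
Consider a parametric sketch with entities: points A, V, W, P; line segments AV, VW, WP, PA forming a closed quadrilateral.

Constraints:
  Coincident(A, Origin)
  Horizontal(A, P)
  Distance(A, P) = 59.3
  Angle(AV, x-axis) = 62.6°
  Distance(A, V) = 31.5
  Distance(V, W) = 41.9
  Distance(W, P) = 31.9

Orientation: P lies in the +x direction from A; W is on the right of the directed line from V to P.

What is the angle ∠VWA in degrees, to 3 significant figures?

48.3°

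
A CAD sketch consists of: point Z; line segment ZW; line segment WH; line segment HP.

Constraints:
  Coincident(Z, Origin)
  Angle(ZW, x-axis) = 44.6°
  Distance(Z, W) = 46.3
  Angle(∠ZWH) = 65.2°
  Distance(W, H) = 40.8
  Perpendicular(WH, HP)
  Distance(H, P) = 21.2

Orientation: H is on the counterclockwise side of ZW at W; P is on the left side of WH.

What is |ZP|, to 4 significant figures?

29.85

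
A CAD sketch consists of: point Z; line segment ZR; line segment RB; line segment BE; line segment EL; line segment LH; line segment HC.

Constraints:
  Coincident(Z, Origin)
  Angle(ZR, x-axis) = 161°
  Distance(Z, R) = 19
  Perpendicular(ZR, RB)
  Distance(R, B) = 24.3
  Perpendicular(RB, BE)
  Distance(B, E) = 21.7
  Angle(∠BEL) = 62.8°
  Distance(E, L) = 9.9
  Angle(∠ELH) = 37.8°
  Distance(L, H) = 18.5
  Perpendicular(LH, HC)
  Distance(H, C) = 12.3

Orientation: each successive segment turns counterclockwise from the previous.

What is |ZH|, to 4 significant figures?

34.08

Z is at the origin; ZR runs at 161.0° with length 19.0, so R = (-17.96, 6.186). The perpendicularity gives RB at right angles to ZR, so RB runs at -109.0°; with |RB| = 24.3, B = (-25.88, -16.79). RB ⟂ BE, so BE runs at -19.00°; with |BE| = 21.7, E = (-5.358, -23.86). ∠BEL = 62.8° gives EL at 98.20° from the x-axis; with |EL| = 9.9, L = (-6.770, -14.06). ∠ELH = 37.8° gives LH at -119.6° from the x-axis; with |LH| = 18.5, H = (-15.91, -30.14). Then |ZH| = |H − Z| = 34.08.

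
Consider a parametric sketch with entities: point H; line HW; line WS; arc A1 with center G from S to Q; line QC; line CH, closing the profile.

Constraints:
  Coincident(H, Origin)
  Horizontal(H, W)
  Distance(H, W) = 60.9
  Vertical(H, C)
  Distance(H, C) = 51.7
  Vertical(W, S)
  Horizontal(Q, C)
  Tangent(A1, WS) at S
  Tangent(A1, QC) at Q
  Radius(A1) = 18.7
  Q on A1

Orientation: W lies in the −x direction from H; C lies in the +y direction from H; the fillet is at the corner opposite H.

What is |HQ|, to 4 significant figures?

66.74

The virtual corner opposite H is at (-60.90, 51.70). Since A1 is tangent to WS there, GS ⟂ WS and A1 meets QC tangentially, so GQ is at right angles to QC, with radius 18.7, so the center G sits 18.7 in from both sides at G = (-42.20, 33.00). That places the tangent points at S = (-60.90, 33.00) on WS and Q = (-42.20, 51.70) on QC. Then |HQ| = |Q − H| = 66.74.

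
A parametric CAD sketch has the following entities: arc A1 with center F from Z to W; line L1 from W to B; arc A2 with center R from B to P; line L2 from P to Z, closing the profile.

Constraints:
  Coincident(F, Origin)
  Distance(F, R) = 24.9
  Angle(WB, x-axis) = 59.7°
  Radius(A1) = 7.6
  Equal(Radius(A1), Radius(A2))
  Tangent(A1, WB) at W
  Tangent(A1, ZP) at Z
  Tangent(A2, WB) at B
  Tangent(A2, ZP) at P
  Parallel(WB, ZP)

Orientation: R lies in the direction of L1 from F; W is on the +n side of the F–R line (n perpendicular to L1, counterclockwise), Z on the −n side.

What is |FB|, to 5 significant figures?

26.034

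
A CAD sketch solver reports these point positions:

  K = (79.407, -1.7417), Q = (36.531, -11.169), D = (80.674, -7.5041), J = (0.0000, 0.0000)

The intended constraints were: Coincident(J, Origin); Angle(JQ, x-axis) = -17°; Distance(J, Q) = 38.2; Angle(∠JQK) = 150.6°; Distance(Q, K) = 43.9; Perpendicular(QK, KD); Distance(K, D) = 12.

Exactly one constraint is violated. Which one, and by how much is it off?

Distance(K, D) = 12 — off by 6.10.

J = (0.00, 0.00) ✓; JQ at -17.00° ✓; |JQ| = 38.20 ✓; ∠JQK = 150.6° ✓; |QK| = 43.90 ✓; ∠(QK, KD) = 90.00° ✓; |KD| = 5.900 ✗.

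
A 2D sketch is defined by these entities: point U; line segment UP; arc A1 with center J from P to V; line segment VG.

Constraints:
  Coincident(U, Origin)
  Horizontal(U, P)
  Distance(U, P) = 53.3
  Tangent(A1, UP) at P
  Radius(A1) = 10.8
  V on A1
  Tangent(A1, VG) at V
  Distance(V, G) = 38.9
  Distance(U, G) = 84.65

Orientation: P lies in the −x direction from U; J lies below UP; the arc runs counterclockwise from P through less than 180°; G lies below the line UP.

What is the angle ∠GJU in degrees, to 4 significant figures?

126.0°

Checks: |JV| = 10.80 ✓; ∠(JV, VG) = 90.00° ✓; |VG| = 38.90 ✓; |UG| = 84.65 ✓.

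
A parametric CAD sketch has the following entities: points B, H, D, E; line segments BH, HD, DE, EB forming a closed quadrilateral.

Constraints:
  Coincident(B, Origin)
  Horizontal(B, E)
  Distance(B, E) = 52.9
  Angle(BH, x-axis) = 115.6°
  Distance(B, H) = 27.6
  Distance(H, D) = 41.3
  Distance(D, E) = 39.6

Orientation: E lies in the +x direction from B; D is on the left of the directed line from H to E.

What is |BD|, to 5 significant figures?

42.684

Checks: |BE| = 52.90 ✓; |BH| = 27.60 ✓; |HD| = 41.30 ✓; |DE| = 39.60 ✓.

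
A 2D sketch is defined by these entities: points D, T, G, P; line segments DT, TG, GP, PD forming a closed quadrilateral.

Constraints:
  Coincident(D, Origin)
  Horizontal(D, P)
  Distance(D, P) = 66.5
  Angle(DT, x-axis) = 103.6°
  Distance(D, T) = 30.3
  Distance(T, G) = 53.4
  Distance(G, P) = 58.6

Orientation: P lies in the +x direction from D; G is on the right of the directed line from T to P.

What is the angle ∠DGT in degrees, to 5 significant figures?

8.9366°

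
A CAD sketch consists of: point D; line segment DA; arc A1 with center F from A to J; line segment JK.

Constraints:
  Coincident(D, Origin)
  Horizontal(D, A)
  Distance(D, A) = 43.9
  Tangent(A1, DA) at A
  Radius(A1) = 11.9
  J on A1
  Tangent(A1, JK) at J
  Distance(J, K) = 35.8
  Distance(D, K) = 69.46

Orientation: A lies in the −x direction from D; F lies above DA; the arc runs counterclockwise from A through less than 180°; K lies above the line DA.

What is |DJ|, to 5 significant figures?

37.368

D is at the origin; DA is horizontal with |DA| = 43.9 and A on the −x side, so A = (-43.900, 0.0000). A1 meets DA tangentially, so FA is at right angles to DA, so F = A + (0, 11.9) = (-43.900, 11.900). Since FJ ⟂ JK (tangency), |FK| = √(11.9² + 35.8²) = 37.726 regardless of where J sits on A1. So K lies on both circle(D, 69.46) and circle(F, 37.726); the above-DA intersection is K = (-48.943, 49.287). J is the foot of the tangent from K: J = (-33.211, 17.130).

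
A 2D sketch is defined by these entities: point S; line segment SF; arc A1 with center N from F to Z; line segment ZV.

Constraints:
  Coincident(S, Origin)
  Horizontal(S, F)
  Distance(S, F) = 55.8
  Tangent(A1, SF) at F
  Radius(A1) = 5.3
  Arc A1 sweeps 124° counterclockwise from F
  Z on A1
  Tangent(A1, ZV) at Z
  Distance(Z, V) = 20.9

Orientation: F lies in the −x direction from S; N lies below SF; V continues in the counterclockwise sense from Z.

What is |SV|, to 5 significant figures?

54.843

On A1, F sits at bearing 90° from N; a 124° counterclockwise sweep puts Z at bearing 214°, so Z = N + 5.3·(cos 214°, sin 214°) = (-60.194, -8.2637). A1 meets ZV tangentially, so NZ is at right angles to ZV, so ZV runs along (−sin 214°, cos 214°); with |ZV| = 20.9, V = (-48.507, -25.591). Then |SV| = |V − S| = 54.843.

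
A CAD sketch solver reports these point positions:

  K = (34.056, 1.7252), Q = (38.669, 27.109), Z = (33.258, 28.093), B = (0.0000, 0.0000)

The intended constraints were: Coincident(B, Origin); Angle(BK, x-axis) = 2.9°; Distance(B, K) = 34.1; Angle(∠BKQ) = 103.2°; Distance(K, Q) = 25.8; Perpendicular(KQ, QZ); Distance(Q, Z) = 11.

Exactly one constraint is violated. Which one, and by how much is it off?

Distance(Q, Z) = 11 — off by 5.50.

B = (0.00, 0.00) ✓; BK at 2.900° ✓; |BK| = 34.10 ✓; ∠BKQ = 103.2° ✓; |KQ| = 25.80 ✓; ∠(KQ, QZ) = 89.99° ✓; |QZ| = 5.500 ✗.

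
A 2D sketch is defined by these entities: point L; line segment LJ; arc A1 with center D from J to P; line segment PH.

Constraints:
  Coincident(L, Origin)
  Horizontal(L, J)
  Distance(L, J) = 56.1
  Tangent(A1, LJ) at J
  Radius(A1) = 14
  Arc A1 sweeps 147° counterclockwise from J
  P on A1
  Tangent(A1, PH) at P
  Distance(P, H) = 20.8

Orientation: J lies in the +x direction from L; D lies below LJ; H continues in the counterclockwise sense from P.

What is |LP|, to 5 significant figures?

54.886

Tangency of A1 to LJ means the radius DJ is perpendicular to LJ, so D = J + (0, -14) = (56.100, -14.000). On A1, J sits at bearing 90° from D; a 147° counterclockwise sweep puts P at bearing 237°, so P = D + 14.0·(cos 237°, sin 237°) = (48.475, -25.741). Then |LP| = |P − L| = 54.886.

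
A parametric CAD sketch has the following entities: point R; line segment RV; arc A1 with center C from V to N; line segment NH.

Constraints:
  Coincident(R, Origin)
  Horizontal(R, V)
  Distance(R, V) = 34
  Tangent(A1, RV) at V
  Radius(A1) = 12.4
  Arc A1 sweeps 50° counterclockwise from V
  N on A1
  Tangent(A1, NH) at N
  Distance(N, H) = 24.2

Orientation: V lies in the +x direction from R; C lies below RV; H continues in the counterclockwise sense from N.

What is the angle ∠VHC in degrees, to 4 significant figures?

19.64°

R is at the origin; RV is horizontal with |RV| = 34.0 and V on the +x side, so V = (34.00, 0.000). A1 meets RV tangentially, so CV is at right angles to RV, so C = V + (0, -12.4) = (34.00, -12.40). On A1, V sits at bearing 90° from C; a 50° counterclockwise sweep puts N at bearing 140°, so N = C + 12.4·(cos 140°, sin 140°) = (24.50, -4.429). Tangency of A1 to NH means the radius CN is perpendicular to NH, so NH runs along (−sin 140°, cos 140°); with |NH| = 24.2, H = (8.946, -22.97). Then cos ∠VHC = HV·HC / (|HV||HC|), giving 19.64°.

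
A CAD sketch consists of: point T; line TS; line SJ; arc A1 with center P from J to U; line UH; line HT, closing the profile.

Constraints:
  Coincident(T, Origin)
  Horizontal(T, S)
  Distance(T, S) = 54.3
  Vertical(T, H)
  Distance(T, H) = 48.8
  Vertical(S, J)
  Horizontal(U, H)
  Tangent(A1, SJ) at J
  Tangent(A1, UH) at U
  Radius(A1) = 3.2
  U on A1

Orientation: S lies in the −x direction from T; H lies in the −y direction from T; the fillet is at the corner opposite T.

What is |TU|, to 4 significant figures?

70.66

T is at the origin; T and S share the same y with |TS| = 54.3 and S on the −x side, so S = (-54.30, 0.000). T and H share the same x with |TH| = 48.8 and H on the −y side, so H = (0.000, -48.80). The virtual corner opposite T is at (-54.30, -48.80). A1 meets SJ tangentially, so PJ is at right angles to SJ and the tangent condition forces PU to be normal to UH, with radius 3.2, so the center P sits 3.2 in from both sides at P = (-51.10, -45.60). That places the tangent points at J = (-54.30, -45.60) on SJ and U = (-51.10, -48.80) on UH. Then |TU| = |U − T| = 70.66.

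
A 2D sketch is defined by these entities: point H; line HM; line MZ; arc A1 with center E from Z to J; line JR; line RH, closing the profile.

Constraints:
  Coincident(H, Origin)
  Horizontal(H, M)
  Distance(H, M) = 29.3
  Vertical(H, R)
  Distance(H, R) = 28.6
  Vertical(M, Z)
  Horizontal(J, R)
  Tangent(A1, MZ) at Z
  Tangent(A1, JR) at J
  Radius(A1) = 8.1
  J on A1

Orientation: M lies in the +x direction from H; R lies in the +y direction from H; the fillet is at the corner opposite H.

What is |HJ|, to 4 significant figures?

35.60

H is at the origin; HM is horizontal with |HM| = 29.3 and M on the +x side, so M = (29.30, 0.000). H and R share the same x with |HR| = 28.6 and R on the +y side, so R = (0.000, 28.60). The virtual corner opposite H is at (29.30, 28.60). The tangent condition forces EZ to be normal to MZ and the tangent condition forces EJ to be normal to JR, with radius 8.1, so the center E sits 8.1 in from both sides at E = (21.20, 20.50). That places the tangent points at Z = (29.30, 20.50) on MZ and J = (21.20, 28.60) on JR. Then |HJ| = |J − H| = 35.60.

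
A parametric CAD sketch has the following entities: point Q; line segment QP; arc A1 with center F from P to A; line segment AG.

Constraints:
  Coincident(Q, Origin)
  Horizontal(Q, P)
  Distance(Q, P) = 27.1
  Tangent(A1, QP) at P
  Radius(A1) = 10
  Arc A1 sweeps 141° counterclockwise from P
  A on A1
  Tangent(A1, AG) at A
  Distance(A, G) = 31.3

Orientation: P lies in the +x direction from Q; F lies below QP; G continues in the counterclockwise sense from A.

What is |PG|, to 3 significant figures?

41.6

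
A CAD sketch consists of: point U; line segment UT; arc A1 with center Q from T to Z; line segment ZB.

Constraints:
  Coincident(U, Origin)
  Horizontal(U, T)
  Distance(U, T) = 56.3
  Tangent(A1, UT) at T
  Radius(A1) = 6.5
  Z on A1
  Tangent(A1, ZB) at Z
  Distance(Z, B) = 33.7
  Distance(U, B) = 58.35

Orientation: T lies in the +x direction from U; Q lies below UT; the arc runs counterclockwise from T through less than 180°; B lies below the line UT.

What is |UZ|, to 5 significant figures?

50.190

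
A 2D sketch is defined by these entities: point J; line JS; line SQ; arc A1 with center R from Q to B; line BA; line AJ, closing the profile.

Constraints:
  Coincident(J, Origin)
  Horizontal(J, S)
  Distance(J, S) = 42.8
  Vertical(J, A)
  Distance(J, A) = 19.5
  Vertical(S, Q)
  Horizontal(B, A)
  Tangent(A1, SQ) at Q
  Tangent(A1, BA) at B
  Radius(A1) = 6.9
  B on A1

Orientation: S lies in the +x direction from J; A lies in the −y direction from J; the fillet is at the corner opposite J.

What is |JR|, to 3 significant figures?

38.0

J is at the origin; JS is horizontal with |JS| = 42.8 and S on the +x side, so S = (42.8, 0.00). J and A share the same x with |JA| = 19.5 and A on the −y side, so A = (0.00, -19.5). The virtual corner opposite J is at (42.8, -19.5). A1 meets SQ tangentially, so RQ is at right angles to SQ and since A1 is tangent to BA there, RB ⟂ BA, with radius 6.9, so the center R sits 6.9 in from both sides at R = (35.9, -12.6). Then |JR| = |R − J| = 38.0.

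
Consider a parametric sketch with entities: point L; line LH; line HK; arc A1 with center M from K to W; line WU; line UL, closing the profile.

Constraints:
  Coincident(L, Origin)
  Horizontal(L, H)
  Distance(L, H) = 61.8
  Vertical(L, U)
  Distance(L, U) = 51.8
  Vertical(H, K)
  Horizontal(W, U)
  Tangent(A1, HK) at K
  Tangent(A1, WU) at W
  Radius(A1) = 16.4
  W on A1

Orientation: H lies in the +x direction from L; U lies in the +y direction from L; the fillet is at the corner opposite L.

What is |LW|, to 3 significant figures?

68.9

L is at the origin; LH is horizontal with |LH| = 61.8 and H on the +x side, so H = (61.8, 0.00). L and U share the same x with |LU| = 51.8 and U on the +y side, so U = (0.00, 51.8). The virtual corner opposite L is at (61.8, 51.8). Since A1 is tangent to HK there, MK ⟂ HK and the tangent condition forces MW to be normal to WU, with radius 16.4, so the center M sits 16.4 in from both sides at M = (45.4, 35.4). That places the tangent points at K = (61.8, 35.4) on HK and W = (45.4, 51.8) on WU. Then |LW| = |W − L| = 68.9.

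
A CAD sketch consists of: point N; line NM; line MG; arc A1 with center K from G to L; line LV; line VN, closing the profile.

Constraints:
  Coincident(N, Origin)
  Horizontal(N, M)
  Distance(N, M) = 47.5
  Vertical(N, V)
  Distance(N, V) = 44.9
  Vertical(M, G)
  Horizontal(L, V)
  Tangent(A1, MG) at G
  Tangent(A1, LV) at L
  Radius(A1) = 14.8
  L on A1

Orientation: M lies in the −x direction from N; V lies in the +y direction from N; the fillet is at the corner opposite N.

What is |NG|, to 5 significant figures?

56.234

N is at the origin; N and M share the same y with |NM| = 47.5 and M on the −x side, so M = (-47.500, 0.0000). N and V share the same x with |NV| = 44.9 and V on the +y side, so V = (0.0000, 44.900). The virtual corner opposite N is at (-47.500, 44.900). Since A1 is tangent to MG there, KG ⟂ MG and A1 meets LV tangentially, so KL is at right angles to LV, with radius 14.8, so the center K sits 14.8 in from both sides at K = (-32.700, 30.100). That places the tangent points at G = (-47.500, 30.100) on MG and L = (-32.700, 44.900) on LV. Then |NG| = |G − N| = 56.234.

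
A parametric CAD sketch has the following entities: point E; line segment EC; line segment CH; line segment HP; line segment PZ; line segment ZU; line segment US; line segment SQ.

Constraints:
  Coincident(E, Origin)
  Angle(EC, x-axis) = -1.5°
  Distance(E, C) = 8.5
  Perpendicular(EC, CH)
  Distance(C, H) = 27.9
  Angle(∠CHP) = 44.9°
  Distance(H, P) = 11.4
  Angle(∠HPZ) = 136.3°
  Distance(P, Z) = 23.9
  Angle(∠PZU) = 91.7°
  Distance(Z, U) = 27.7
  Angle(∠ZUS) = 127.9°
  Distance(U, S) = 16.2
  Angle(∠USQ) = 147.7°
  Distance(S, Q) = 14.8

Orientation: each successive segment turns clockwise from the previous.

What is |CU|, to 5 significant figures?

19.885

∠HPZ = 136.3° gives PZ at 89.700° from the x-axis; with |PZ| = 23.9, Z = (0.059092, 4.0697). ∠PZU = 91.7° gives ZU at 1.4000° from the x-axis; with |ZU| = 27.7, U = (27.751, 4.7465). Then |CU| = |U − C| = 19.885.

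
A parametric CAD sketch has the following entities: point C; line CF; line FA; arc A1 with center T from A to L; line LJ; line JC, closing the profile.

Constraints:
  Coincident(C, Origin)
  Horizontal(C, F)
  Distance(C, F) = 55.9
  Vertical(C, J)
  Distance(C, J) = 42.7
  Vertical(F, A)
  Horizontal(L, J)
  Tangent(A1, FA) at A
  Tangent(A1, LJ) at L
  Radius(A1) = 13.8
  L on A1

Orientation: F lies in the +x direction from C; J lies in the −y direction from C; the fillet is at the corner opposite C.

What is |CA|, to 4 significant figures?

62.93

C is at the origin; C and F share the same y with |CF| = 55.9 and F on the +x side, so F = (55.90, 0.000). CJ is vertical with |CJ| = 42.7 and J on the −y side, so J = (0.000, -42.70). The virtual corner opposite C is at (55.90, -42.70). The tangent condition forces TA to be normal to FA and tangency of A1 to LJ means the radius TL is perpendicular to LJ, with radius 13.8, so the center T sits 13.8 in from both sides at T = (42.10, -28.90). That places the tangent points at A = (55.90, -28.90) on FA and L = (42.10, -42.70) on LJ. Then |CA| = |A − C| = 62.93.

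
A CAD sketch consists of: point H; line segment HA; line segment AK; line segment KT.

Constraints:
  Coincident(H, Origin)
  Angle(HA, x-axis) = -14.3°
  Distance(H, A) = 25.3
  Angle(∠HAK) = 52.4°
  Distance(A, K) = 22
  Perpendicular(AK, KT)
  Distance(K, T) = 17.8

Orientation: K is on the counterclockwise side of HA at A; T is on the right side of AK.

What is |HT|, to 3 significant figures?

38.4

H is at the origin; HA runs at -14.3° with length 25.3, so A = 25.3·(cos -14.3°, sin -14.3°) = (24.5, -6.25). ∠HAK = 52.4°, so AK runs at -14.3° + (180° − 52.4°) = 113° from the x-axis; with |AK| = 22.0, K = A + 22.0·(cos 113°, sin 113°) = (15.8, 14.0). The perpendicularity gives KT at right angles to AK; with |KT| = 17.8 on the right of AK, T = K + 17.8·(0.918, 0.396) = (32.2, 21.0). Then |HT| = |T − H| = 38.4.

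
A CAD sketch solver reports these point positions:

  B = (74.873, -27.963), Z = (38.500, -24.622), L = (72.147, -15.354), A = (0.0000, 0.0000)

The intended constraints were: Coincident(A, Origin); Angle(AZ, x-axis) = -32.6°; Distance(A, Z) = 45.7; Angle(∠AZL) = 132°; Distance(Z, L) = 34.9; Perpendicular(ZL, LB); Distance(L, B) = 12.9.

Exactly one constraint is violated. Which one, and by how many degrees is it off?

Perpendicular(ZL, LB) — off by 3.20°.

A = (0.00, 0.00) ✓; AZ at -32.60° ✓; |AZ| = 45.70 ✓; ∠AZL = 132.0° ✓; |ZL| = 34.90 ✓; ∠(ZL, LB) = 93.20° ✗; |LB| = 12.90 ✓.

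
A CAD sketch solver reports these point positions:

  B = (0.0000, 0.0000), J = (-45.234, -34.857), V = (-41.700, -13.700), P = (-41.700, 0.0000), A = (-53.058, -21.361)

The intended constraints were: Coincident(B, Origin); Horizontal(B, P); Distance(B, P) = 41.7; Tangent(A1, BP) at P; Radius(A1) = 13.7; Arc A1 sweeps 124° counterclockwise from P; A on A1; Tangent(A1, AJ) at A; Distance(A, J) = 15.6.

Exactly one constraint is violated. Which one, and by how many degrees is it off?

Tangent(A1, AJ) at A — off by 3.90°.

B = (0.00, 0.00) ✓; B.y = 0.00, P.y = 0.00 ✓; |BP| = 41.70 ✓; ∠(VP, PB) = 90.00° ✓; |VP| = 13.70 ✓; bearing(V→A) − bearing(V→P) = 124.0° ✓; |VA| = 13.70 ✓; ∠(VA, AJ) = 93.90° ✗; |AJ| = 15.60 ✓.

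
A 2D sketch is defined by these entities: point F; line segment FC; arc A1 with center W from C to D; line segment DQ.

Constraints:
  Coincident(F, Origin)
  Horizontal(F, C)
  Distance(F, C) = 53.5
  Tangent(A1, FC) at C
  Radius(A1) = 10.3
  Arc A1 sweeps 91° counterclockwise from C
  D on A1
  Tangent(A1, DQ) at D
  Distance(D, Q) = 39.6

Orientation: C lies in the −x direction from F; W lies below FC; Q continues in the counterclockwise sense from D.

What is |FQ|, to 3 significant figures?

80.6

On A1, C sits at bearing 90° from W; a 91° counterclockwise sweep puts D at bearing 181°, so D = W + 10.3·(cos 181°, sin 181°) = (-63.8, -10.5). A1 meets DQ tangentially, so WD is at right angles to DQ, so DQ runs along (−sin 181°, cos 181°); with |DQ| = 39.6, Q = (-63.1, -50.1). Then |FQ| = |Q − F| = 80.6.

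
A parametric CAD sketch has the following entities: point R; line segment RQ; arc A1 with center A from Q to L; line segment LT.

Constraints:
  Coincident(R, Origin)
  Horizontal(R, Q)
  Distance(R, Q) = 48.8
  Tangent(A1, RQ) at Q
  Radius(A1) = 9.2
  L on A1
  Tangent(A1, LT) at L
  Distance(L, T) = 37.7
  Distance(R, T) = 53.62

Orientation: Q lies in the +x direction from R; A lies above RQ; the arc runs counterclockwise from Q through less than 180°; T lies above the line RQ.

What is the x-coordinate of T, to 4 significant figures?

31.05

Checks: ∠(AQ, QR) = 90.00° ✓; |AL| = 9.200 ✓; ∠(AL, LT) = 90.00° ✓; |LT| = 37.70 ✓; |RT| = 53.62 ✓.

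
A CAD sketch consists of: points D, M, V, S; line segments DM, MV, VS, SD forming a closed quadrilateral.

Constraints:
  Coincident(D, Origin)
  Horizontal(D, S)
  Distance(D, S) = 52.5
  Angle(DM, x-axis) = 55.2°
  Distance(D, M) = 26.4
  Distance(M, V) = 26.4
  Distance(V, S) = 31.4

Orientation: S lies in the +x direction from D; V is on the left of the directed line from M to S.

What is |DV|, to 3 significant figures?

49.8

Checks: |MV| = 26.40 ✓; |VS| = 31.40 ✓.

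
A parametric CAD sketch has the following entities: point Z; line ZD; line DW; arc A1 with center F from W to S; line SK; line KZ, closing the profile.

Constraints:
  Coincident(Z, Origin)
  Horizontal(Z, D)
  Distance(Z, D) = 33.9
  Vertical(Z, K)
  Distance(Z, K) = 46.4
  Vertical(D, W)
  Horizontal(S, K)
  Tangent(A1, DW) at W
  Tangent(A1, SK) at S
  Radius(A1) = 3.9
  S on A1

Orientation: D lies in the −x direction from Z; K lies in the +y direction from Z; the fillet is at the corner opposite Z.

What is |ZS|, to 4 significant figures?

55.25

The virtual corner opposite Z is at (-33.90, 46.40). A1 meets DW tangentially, so FW is at right angles to DW and since A1 is tangent to SK there, FS ⟂ SK, with radius 3.9, so the center F sits 3.9 in from both sides at F = (-30.00, 42.50). That places the tangent points at W = (-33.90, 42.50) on DW and S = (-30.00, 46.40) on SK. Then |ZS| = |S − Z| = 55.25.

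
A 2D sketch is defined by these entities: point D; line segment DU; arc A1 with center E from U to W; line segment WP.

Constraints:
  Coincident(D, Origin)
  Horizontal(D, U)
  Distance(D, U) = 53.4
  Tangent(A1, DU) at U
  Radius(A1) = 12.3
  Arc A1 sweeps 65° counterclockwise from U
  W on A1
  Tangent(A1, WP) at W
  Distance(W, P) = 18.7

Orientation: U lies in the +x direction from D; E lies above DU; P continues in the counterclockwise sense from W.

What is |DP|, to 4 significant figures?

76.34

D is at the origin; DU is horizontal with |DU| = 53.4 and U on the +x side, so U = (53.40, 0.000). A1 meets DU tangentially, so EU is at right angles to DU, so E = U + (0, 12.3) = (53.40, 12.30). On A1, U sits at bearing -90° from E; a 65° counterclockwise sweep puts W at bearing -25°, so W = E + 12.3·(cos -25°, sin -25°) = (64.55, 7.102). A1 meets WP tangentially, so EW is at right angles to WP, so WP runs along (−sin -25°, cos -25°); with |WP| = 18.7, P = (72.45, 24.05). Then |DP| = |P − D| = 76.34.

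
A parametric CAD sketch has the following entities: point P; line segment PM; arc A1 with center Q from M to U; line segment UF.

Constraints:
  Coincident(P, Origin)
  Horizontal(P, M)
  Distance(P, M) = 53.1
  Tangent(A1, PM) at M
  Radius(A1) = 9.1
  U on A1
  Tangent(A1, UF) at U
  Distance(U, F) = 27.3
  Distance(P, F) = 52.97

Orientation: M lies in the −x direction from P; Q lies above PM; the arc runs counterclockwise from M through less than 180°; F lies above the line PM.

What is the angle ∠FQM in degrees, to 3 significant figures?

153°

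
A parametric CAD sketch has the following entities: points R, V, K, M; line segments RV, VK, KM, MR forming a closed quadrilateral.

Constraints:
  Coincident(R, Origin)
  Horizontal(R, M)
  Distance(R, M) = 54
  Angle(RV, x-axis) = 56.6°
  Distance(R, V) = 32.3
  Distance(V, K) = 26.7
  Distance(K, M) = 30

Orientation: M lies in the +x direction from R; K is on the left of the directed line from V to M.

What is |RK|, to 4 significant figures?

52.76

Checks: |VK| = 26.70 ✓; |KM| = 30.00 ✓.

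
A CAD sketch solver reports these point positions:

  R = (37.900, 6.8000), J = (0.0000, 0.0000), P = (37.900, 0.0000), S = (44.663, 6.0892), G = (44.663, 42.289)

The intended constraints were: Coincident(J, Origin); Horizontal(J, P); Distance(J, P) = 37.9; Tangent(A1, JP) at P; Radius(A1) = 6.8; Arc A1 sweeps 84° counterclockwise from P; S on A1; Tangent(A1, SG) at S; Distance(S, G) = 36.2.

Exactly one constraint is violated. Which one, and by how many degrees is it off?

Tangent(A1, SG) at S — off by 6.00°.

J = (0.00, 0.00) ✓; J.y = 0.00, P.y = 0.00 ✓; |JP| = 37.90 ✓; ∠(RP, PJ) = 90.00° ✓; |RP| = 6.800 ✓; bearing(R→S) − bearing(R→P) = 84.00° ✓; |RS| = 6.800 ✓; ∠(RS, SG) = 84.00° ✗; |SG| = 36.20 ✓.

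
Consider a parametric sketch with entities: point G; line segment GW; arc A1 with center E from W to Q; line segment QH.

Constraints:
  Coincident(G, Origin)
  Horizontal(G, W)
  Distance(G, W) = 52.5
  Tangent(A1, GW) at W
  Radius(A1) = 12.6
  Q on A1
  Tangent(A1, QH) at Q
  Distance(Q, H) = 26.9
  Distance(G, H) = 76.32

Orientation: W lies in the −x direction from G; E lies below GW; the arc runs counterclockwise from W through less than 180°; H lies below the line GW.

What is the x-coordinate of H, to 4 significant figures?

-65.38

Checks: G.y = 0.00, W.y = 0.00 ✓; |EQ| = 12.60 ✓; ∠(EQ, QH) = 90.00° ✓; |QH| = 26.90 ✓; |GH| = 76.32 ✓.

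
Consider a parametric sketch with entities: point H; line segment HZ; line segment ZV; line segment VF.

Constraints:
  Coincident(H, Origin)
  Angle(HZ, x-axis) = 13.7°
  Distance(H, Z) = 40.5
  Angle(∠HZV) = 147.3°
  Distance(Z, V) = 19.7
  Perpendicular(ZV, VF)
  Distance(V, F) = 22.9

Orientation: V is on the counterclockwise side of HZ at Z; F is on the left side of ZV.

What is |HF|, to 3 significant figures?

53.8

∠HZV = 147.3°, so ZV runs at 13.7° + (180° − 147.3°) = 46.4° from the x-axis; with |ZV| = 19.7, V = Z + 19.7·(cos 46.4°, sin 46.4°) = (52.9, 23.9). ZV ⟂ VF; with |VF| = 22.9 on the left of ZV, F = V + 22.9·(-0.724, 0.690) = (36.3, 39.7). Then |HF| = |F − H| = 53.8.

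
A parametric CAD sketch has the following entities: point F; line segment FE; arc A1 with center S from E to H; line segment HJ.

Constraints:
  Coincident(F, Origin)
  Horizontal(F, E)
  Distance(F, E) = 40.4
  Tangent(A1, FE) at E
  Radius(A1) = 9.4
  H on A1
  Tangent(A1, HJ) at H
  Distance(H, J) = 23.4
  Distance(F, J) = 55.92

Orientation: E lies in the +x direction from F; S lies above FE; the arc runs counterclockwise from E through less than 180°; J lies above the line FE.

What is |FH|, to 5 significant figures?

50.879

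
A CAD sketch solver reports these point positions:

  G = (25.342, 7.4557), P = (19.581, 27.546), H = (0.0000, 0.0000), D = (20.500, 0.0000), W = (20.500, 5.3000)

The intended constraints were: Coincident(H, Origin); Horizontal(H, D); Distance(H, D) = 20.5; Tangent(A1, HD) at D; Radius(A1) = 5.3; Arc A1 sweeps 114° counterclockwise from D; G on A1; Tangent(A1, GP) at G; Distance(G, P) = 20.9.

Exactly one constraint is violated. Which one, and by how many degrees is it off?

Tangent(A1, GP) at G — off by 8.00°.

H = (0.00, 0.00) ✓; H.y = 0.00, D.y = 0.00 ✓; |HD| = 20.50 ✓; ∠(WD, DH) = 90.00° ✓; |WD| = 5.300 ✓; bearing(W→G) − bearing(W→D) = 114.0° ✓; |WG| = 5.300 ✓; ∠(WG, GP) = 98.00° ✗; |GP| = 20.90 ✓.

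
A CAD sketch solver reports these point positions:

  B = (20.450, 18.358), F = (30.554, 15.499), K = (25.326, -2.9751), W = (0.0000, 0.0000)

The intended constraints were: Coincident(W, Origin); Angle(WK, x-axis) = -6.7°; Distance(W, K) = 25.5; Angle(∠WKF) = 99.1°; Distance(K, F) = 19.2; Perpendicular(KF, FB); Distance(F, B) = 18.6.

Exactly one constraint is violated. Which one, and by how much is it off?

Distance(F, B) = 18.6 — off by 8.10.

W = (0.00, 0.00) ✓; WK at -6.700° ✓; |WK| = 25.50 ✓; ∠WKF = 99.10° ✓; |KF| = 19.20 ✓; ∠(KF, FB) = 90.00° ✓; |FB| = 10.50 ✗.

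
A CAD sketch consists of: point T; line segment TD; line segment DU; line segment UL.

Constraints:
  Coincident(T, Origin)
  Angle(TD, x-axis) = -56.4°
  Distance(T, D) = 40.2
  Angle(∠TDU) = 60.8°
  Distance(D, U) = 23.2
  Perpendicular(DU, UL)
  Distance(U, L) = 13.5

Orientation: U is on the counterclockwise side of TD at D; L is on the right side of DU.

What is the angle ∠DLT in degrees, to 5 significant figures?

55.582°

T is at the origin; TD runs at -56.4° with length 40.2, so D = 40.2·(cos -56.4°, sin -56.4°) = (22.246, -33.483). ∠TDU = 60.8°, so DU runs at -56.4° + (180° − 60.8°) = 62.800° from the x-axis; with |DU| = 23.2, U = D + 23.2·(cos 62.800°, sin 62.800°) = (32.851, -12.849). DU ⟂ UL; with |UL| = 13.5 on the right of DU, L = U + 13.5·(0.88942, -0.45710) = (44.858, -19.020). Then cos ∠DLT = LD·LT / (|LD||LT|), giving 55.582°.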